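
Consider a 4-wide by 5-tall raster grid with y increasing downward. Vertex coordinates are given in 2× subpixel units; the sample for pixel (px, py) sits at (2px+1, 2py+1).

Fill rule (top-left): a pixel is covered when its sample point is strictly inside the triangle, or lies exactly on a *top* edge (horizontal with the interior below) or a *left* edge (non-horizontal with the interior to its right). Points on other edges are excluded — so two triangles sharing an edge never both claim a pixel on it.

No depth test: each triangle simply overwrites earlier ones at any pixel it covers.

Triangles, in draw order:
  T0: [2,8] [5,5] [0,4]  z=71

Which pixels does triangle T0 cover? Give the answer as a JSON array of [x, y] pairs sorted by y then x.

T0:
  2·area = 18  (B↔C swapped to make it positive)
  edge (2, 8)→(0, 4): d=(-2,-4) top-left  bias=+0
  edge (0, 4)→(5, 5): d=(5,1) right/bottom  bias=-1
  edge (5, 5)→(2, 8): d=(-3,3) right/bottom  bias=-1
    (3,1)@(7, 3): e=[30,-12,0] → ·  [on edge]
    (0,2)@(1, 5): e=[2,4,12] → █
    (1,2)@(3, 5): e=[10,2,6] → █
    (2,2)@(5, 5): e=[18,0,0] → ·  [on edge]
    (0,3)@(1, 7): e=[-2,14,6] → ·
    (1,3)@(3, 7): e=[6,12,0] → ·  [on edge]
    (0,4)@(1, 9): e=[-6,24,0] → ·  [on edge]
  covered (2 px):
    · · · ·
    · · · ·
    █ █ · ·
    · · · ·
    · · · ·

Result: [[0,2],[1,2]]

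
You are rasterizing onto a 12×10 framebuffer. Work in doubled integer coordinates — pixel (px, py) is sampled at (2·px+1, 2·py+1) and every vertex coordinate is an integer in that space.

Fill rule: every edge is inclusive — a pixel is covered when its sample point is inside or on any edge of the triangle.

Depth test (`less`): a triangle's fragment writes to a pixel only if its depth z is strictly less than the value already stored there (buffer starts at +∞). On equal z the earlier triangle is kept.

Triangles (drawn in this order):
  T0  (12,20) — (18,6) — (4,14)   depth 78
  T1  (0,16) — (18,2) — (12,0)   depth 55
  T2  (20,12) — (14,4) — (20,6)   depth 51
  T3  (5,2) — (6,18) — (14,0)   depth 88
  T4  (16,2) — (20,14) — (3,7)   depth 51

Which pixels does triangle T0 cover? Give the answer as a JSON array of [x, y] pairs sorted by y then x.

T0:
  2·area = 148  (B↔C swapped to make it positive)
  edge (12, 20)→(4, 14): d=(-8,-6) inclusive
  edge (4, 14)→(18, 6): d=(14,-8) inclusive
  edge (18, 6)→(12, 20): d=(-6,14) inclusive
    (8,3)@(17, 7): e=[134,6,8] → X
    (9,3)@(19, 7): e=[146,22,-20] → .
    (6,4)@(13, 9): e=[94,2,52] → X
    (7,4)@(15, 9): e=[106,18,24] → X
    (8,4)@(17, 9): e=[118,34,-4] → .
    (5,5)@(11, 11): e=[66,14,68] → X
    (8,5)@(17, 11): e=[102,62,-16] → .
    (3,6)@(7, 13): e=[26,10,112] → X
    (4,6)@(9, 13): e=[38,26,84] → X
    (7,6)@(15, 13): e=[74,74,0] → X  [on edge]
    (8,6)@(17, 13): e=[86,90,-28] → .
    (3,7)@(7, 15): e=[10,38,100] → X
  covered (19 px):
    . . . . . . . . . . . .
    . . . . . . . . . . . .
    . . . . . . . . . . . .
    . . . . . . . . X . . .
    . . . . . . X X . . . .
    . . . . . X X X . . . .
    . . . X X X X X . . . .
    . . . X X X X . . . . .
    . . . . X X X . . . . .
    . . . . . X . . . . . .
T1:
  2·area = 120  (B↔C swapped to make it positive)
  edge (0, 16)→(12, 0): d=(12,-16) inclusive
  edge (12, 0)→(18, 2): d=(6,2) inclusive
  edge (18, 2)→(0, 16): d=(-18,14) inclusive
    (6,0)@(13, 1): e=[28,4,88] → X
    (7,0)@(15, 1): e=[60,0,60] → X  [on edge]
    (8,0)@(17, 1): e=[92,-4,32] → .
    (5,1)@(11, 3): e=[20,20,80] → X
    (8,1)@(17, 3): e=[116,8,-4] → .
    (10,1)@(21, 3): e=[180,0,-60] → .  [on edge]
    (4,2)@(9, 5): e=[12,36,72] → X
    (7,2)@(15, 5): e=[108,24,-12] → .
    (3,3)@(7, 7): e=[4,52,64] → X
    (6,3)@(13, 7): e=[100,40,-20] → .
    (3,4)@(7, 9): e=[28,64,28] → X
    (4,4)@(9, 9): e=[60,60,0] → X  [on edge]
  covered (16 px):
    . . . . . . X X . . . .
    . . . . . X X X . . . .
    . . . . X X X . . . . .
    . . . X X X . . . . . .
    . . . X X . . . . . . .
    . . X . . . . . . . . .
    . X . . . . . . . . . .
    X . . . . . . . . . . .
    . . . . . . . . . . . .
    . . . . . . . . . . . .
T2:
  2·area = 36
  edge (20, 12)→(14, 4): d=(-6,-8) inclusive
  edge (14, 4)→(20, 6): d=(6,2) inclusive
  edge (20, 6)→(20, 12): d=(0,6) inclusive
    (2,0)@(5, 1): e=[-54,0,90] → .  [on edge]
    (5,1)@(11, 3): e=[-18,0,54] → .  [on edge]
    (7,2)@(15, 5): e=[2,4,30] → X
    (8,2)@(17, 5): e=[18,0,18] → X  [on edge]
    (9,2)@(19, 5): e=[34,-4,6] → .
    (7,3)@(15, 7): e=[-10,16,30] → .
    (8,3)@(17, 7): e=[6,12,18] → X
    (9,3)@(19, 7): e=[22,8,6] → X
    (10,3)@(21, 7): e=[38,4,-6] → .
    (11,3)@(23, 7): e=[54,0,-18] → .  [on edge]
    (8,4)@(17, 9): e=[-6,24,18] → .
    (9,4)@(19, 9): e=[10,20,6] → X
  covered (5 px):
    . . . . . . . . . . . .
    . . . . . . . . . . . .
    . . . . . . . X X . . .
    . . . . . . . . X X . .
    . . . . . . . . . X . .
    . . . . . . . . . . . .
    . . . . . . . . . . . .
    . . . . . . . . . . . .
    . . . . . . . . . . . .
    . . . . . . . . . . . .
T3:
  2·area = 146  (B↔C swapped to make it positive)
  edge (5, 2)→(14, 0): d=(9,-2) inclusive
  edge (14, 0)→(6, 18): d=(-8,18) inclusive
  edge (6, 18)→(5, 2): d=(-1,-16) inclusive
    (5,0)@(11, 1): e=[3,46,97] → X
    (6,0)@(13, 1): e=[7,10,129] → X
    (7,0)@(15, 1): e=[11,-26,161] → .
    (3,1)@(7, 3): e=[13,102,31] → X
    (4,1)@(9, 3): e=[17,66,63] → X
    (6,1)@(13, 3): e=[25,-6,127] → .
    (3,2)@(7, 5): e=[31,86,29] → X
    (6,2)@(13, 5): e=[43,-22,125] → .
    (3,3)@(7, 7): e=[49,70,27] → X
    (5,3)@(11, 7): e=[57,-2,91] → .
    (3,4)@(7, 9): e=[67,54,25] → X
    (5,4)@(11, 9): e=[75,-18,89] → .
  covered (16 px):
    . . . . . X X . . . . .
    . . . X X X . . . . . .
    . . . X X X . . . . . .
    . . . X X . . . . . . .
    . . . X X . . . . . . .
    . . . X X . . . . . . .
    . . . X . . . . . . . .
    . . . X . . . . . . . .
    . . . . . . . . . . . .
    . . . . . . . . . . . .
T4:
  2·area = 176
  edge (16, 2)→(20, 14): d=(4,12) inclusive
  edge (20, 14)→(3, 7): d=(-17,-7) inclusive
  edge (3, 7)→(16, 2): d=(13,-5) inclusive
    (7,1)@(15, 3): e=[16,152,8] → X
    (8,1)@(17, 3): e=[-8,166,18] → .
    (4,2)@(9, 5): e=[96,76,4] → X
    (5,2)@(11, 5): e=[72,90,14] → X
    (6,2)@(13, 5): e=[48,104,24] → X
    (8,2)@(17, 5): e=[0,132,44] → X  [on edge]
    (9,2)@(19, 5): e=[-24,146,54] → .
    (1,3)@(3, 7): e=[176,0,0] → X  [on edge]
    (2,3)@(5, 7): e=[152,14,10] → X
    (3,3)@(7, 7): e=[128,28,20] → X
    (9,3)@(19, 7): e=[-16,112,80] → .
    (1,4)@(3, 9): e=[184,-34,26] → .
    (9,5)@(19, 11): e=[0,44,132] → X  [on edge]
    (10,8)@(21, 17): e=[0,-44,220] → .  [on edge]
  covered (24 px):
    . . . . . . . . . . . .
    . . . . . . . X . . . .
    . . . . X X X X X . . .
    . X X X X X X X X . . .
    . . . . X X X X X . . .
    . . . . . . X X X X . .
    . . . . . . . . . X . .
    . . . . . . . . . . . .
    . . . . . . . . . . . .
    . . . . . . . . . . . .

Answer: [[8,3],[6,4],[7,4],[5,5],[6,5],[7,5],[3,6],[4,6],[5,6],[6,6],[7,6],[3,7],[4,7],[5,7],[6,7],[4,8],[5,8],[6,8],[5,9]]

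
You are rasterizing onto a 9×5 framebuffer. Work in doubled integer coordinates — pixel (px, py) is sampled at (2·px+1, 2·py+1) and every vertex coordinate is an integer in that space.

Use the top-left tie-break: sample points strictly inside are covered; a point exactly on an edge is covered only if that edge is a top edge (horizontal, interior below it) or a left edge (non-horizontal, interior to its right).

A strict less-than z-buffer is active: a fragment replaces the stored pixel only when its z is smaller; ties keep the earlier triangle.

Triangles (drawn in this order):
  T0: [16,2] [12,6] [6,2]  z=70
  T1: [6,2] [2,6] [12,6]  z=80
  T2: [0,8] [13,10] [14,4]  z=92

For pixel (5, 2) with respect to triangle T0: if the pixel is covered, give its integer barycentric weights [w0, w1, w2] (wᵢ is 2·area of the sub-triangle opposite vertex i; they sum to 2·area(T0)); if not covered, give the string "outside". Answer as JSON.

T0:
  2·area = 40
  edge (16, 2)→(12, 6): d=(-4,4) right/bottom  bias=-1
  edge (12, 6)→(6, 2): d=(-6,-4) top-left  bias=+0
  edge (6, 2)→(16, 2): d=(10,0) top-left  bias=+0
    (8,0)@(17, 1): e=[0,50,-10] → ·  [on edge]
    (4,1)@(9, 3): e=[24,6,10] → █
    (5,1)@(11, 3): e=[16,14,10] → █
    (6,1)@(13, 3): e=[8,22,10] → █
    (7,1)@(15, 3): e=[0,30,10] → ·  [on edge]
    (4,2)@(9, 5): e=[16,-6,30] → ·
    (5,2)@(11, 5): e=[8,2,30] → █
    (6,2)@(13, 5): e=[0,10,30] → ·  [on edge]
    (5,3)@(11, 7): e=[0,-10,50] → ·  [on edge]
    (4,4)@(9, 9): e=[0,-30,70] → ·  [on edge]
  covered (4 px):
    · · · · · · · · ·
    · · · · █ █ █ · ·
    · · · · · █ · · ·
    · · · · · · · · ·
    · · · · · · · · ·
T1:
  2·area = 40  (B↔C swapped to make it positive)
  edge (6, 2)→(12, 6): d=(6,4) right/bottom  bias=-1
  edge (12, 6)→(2, 6): d=(-10,0) right/bottom  bias=-1
  edge (2, 6)→(6, 2): d=(4,-4) top-left  bias=+0
    (3,0)@(7, 1): e=[-10,50,0] → ·  [on edge]
    (2,1)@(5, 3): e=[10,30,0] → █  [on edge]
    (3,1)@(7, 3): e=[2,30,8] → █
    (4,1)@(9, 3): e=[-6,30,16] → ·
    (1,2)@(3, 5): e=[30,10,0] → █  [on edge]
    (4,2)@(9, 5): e=[6,10,24] → █
    (5,2)@(11, 5): e=[-2,10,32] → ·
    (0,3)@(1, 7): e=[50,-10,0] → ·  [on edge]
    (1,3)@(3, 7): e=[42,-10,8] → ·
    (2,3)@(5, 7): e=[34,-10,16] → ·
    (3,3)@(7, 7): e=[26,-10,24] → ·
    (4,3)@(9, 7): e=[18,-10,32] → ·
  covered (6 px):
    · · · · · · · · ·
    · · █ █ · · · · ·
    · █ █ █ █ · · · ·
    · · · · · · · · ·
    · · · · · · · · ·
T2:
  2·area = 80  (B↔C swapped to make it positive)
  edge (0, 8)→(14, 4): d=(14,-4) top-left  bias=+0
  edge (14, 4)→(13, 10): d=(-1,6) right/bottom  bias=-1
  edge (13, 10)→(0, 8): d=(-13,-2) top-left  bias=+0
    (5,2)@(11, 5): e=[2,17,61] → █
    (6,2)@(13, 5): e=[10,5,65] → █
    (7,2)@(15, 5): e=[18,-7,69] → ·
    (2,3)@(5, 7): e=[6,51,23] → █
    (3,3)@(7, 7): e=[14,39,27] → █
    (4,3)@(9, 7): e=[22,27,31] → █
    (7,3)@(15, 7): e=[46,-9,43] → ·
    (2,4)@(5, 9): e=[34,49,-3] → ·
    (3,4)@(7, 9): e=[42,37,1] → █
    (7,4)@(15, 9): e=[74,-11,17] → ·
  covered (11 px):
    · · · · · · · · ·
    · · · · · · · · ·
    · · · · · █ █ · ·
    · · █ █ █ █ █ · ·
    · · · █ █ █ █ · ·

Final: [2,30,8]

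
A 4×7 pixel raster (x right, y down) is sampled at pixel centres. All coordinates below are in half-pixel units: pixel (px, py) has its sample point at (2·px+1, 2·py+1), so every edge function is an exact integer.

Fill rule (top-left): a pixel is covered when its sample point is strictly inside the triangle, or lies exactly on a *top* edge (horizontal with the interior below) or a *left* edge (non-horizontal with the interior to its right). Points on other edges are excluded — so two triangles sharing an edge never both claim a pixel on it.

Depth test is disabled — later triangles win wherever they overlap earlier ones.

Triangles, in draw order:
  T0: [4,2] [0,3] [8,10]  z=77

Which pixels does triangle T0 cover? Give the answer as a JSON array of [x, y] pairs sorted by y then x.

T0:
  2·area = 36  (B↔C swapped to make it positive)
  edge (4, 2)→(8, 10): d=(4,8) right/bottom  bias=-1
  edge (8, 10)→(0, 3): d=(-8,-7) top-left  bias=+0
  edge (0, 3)→(4, 2): d=(4,-1) top-left  bias=+0
    (0,1)@(1, 3): e=[28,7,1] → X
    (1,1)@(3, 3): e=[12,21,3] → X
    (2,1)@(5, 3): e=[-4,35,5] → .
    (0,2)@(1, 5): e=[36,-9,9] → .
    (1,2)@(3, 5): e=[20,5,11] → X
    (2,2)@(5, 5): e=[4,19,13] → X
    (3,2)@(7, 5): e=[-12,33,15] → .
    (1,3)@(3, 7): e=[28,-11,19] → .
    (2,3)@(5, 7): e=[12,3,21] → X
    (3,3)@(7, 7): e=[-4,17,23] → .
    (2,4)@(5, 9): e=[20,-13,29] → .
    (3,4)@(7, 9): e=[4,1,31] → X
  covered (6 px):
    . . . .
    X X . .
    . X X .
    . . X .
    . . . X
    . . . .
    . . . .

Final: [[0,1],[1,1],[1,2],[2,2],[2,3],[3,4]]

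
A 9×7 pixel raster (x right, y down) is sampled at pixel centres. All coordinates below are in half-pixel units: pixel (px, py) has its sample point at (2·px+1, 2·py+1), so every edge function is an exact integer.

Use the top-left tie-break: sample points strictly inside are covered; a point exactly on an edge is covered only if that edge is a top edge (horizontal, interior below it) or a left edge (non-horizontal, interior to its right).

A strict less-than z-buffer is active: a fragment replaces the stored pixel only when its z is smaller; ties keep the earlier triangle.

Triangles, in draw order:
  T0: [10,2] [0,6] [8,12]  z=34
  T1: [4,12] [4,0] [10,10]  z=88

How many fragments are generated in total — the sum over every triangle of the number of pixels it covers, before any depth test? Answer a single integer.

T0:
  2·area = 92  (B↔C swapped to make it positive)
  edge (10, 2)→(8, 12): d=(-2,10) right/bottom  bias=-1
  edge (8, 12)→(0, 6): d=(-8,-6) top-left  bias=+0
  edge (0, 6)→(10, 2): d=(10,-4) top-left  bias=+0
    (4,1)@(9, 3): e=[8,78,6] → X
    (5,1)@(11, 3): e=[-12,90,14] → .
    (1,2)@(3, 5): e=[64,26,2] → X
    (2,2)@(5, 5): e=[44,38,10] → X
    (3,2)@(7, 5): e=[24,50,18] → X
    (5,2)@(11, 5): e=[-16,74,34] → .
    (1,3)@(3, 7): e=[60,10,22] → X
    (4,3)@(9, 7): e=[0,46,46] → .  [on edge]
    (1,4)@(3, 9): e=[56,-6,42] → .
    (2,4)@(5, 9): e=[36,6,50] → X
    (4,4)@(9, 9): e=[-4,30,66] → .
    (2,5)@(5, 11): e=[32,-10,70] → .
  covered (11 px):
    . . . . . . . . .
    . . . . X . . . .
    . X X X X . . . .
    . X X X . . . . .
    . . X X . . . . .
    . . . X . . . . .
    . . . . . . . . .
T1:
  2·area = 72
  edge (4, 12)→(4, 0): d=(0,-12) top-left  bias=+0
  edge (4, 0)→(10, 10): d=(6,10) right/bottom  bias=-1
  edge (10, 10)→(4, 12): d=(-6,2) right/bottom  bias=-1
    (2,1)@(5, 3): e=[12,8,52] → X
    (3,1)@(7, 3): e=[36,-12,48] → .
    (2,2)@(5, 5): e=[12,20,40] → X
    (3,2)@(7, 5): e=[36,0,36] → .  [on edge]
    (2,3)@(5, 7): e=[12,32,28] → X
    (3,3)@(7, 7): e=[36,12,24] → X
    (4,3)@(9, 7): e=[60,-8,20] → .
    (2,4)@(5, 9): e=[12,44,16] → X
    (4,4)@(9, 9): e=[60,4,8] → X
    (5,4)@(11, 9): e=[84,-16,4] → .
    (6,4)@(13, 9): e=[108,-36,0] → .  [on edge]
    (2,5)@(5, 11): e=[12,56,4] → X
    (3,5)@(7, 11): e=[36,36,0] → .  [on edge]
    (0,6)@(1, 13): e=[-36,108,0] → .  [on edge]
  covered (8 px):
    . . . . . . . . .
    . . X . . . . . .
    . . X . . . . . .
    . . X X . . . . .
    . . X X X . . . .
    . . X . . . . . .
    . . . . . . . . .

Final: 19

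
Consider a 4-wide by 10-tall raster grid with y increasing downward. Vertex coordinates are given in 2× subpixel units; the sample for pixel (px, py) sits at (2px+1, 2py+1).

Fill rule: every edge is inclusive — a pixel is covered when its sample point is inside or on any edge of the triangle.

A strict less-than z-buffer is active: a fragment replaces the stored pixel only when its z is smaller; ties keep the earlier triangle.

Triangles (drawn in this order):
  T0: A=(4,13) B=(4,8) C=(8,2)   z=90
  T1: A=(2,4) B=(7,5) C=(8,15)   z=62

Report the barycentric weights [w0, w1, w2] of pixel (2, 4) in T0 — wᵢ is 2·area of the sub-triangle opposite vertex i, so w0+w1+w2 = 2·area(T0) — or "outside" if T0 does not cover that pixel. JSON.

T0:
  2·area = 20
  edge (4, 13)→(4, 8): d=(0,-5) inclusive
  edge (4, 8)→(8, 2): d=(4,-6) inclusive
  edge (8, 2)→(4, 13): d=(-4,11) inclusive
    (2,3)@(5, 7): e=[5,2,13] → #
    (3,3)@(7, 7): e=[15,14,-9] → ·
    (2,4)@(5, 9): e=[5,10,5] → #
    (3,4)@(7, 9): e=[15,22,-17] → ·
    (2,5)@(5, 11): e=[5,18,-3] → ·
  covered (2 px):
    · · · ·
    · · · ·
    · · · ·
    · · # ·
    · · # ·
    · · · ·
    · · · ·
    · · · ·
    · · · ·
    · · · ·
T1:
  2·area = 49
  edge (2, 4)→(7, 5): d=(5,1) inclusive
  edge (7, 5)→(8, 15): d=(1,10) inclusive
  edge (8, 15)→(2, 4): d=(-6,-11) inclusive
    (1,2)@(3, 5): e=[4,40,5] → #
    (2,2)@(5, 5): e=[2,20,27] → #
    (3,2)@(7, 5): e=[0,0,49] → #  [on edge]
    (1,3)@(3, 7): e=[14,42,-7] → ·
    (2,3)@(5, 7): e=[12,22,15] → #
    (2,4)@(5, 9): e=[22,24,3] → #
    (2,5)@(5, 11): e=[32,26,-9] → ·
    (3,5)@(7, 11): e=[30,6,13] → #
    (3,6)@(7, 13): e=[40,8,1] → #
    (3,7)@(7, 15): e=[50,10,-11] → ·
  covered (9 px):
    · · · ·
    · · · ·
    · # # #
    · · # #
    · · # #
    · · · #
    · · · #
    · · · ·
    · · · ·
    · · · ·

Final: [10,5,5]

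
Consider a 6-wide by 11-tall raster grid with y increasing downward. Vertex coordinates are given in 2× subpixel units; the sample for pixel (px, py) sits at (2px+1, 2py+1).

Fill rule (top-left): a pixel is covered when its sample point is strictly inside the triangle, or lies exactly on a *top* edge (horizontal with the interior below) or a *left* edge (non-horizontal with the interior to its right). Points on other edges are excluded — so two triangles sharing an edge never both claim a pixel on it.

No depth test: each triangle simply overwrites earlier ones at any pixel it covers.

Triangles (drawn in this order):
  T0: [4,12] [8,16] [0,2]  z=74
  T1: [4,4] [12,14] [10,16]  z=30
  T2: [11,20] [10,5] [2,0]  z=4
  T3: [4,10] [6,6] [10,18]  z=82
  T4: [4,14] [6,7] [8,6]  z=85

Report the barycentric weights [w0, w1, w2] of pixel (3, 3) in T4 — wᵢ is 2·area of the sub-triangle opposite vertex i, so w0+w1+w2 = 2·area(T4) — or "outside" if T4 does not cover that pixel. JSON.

T0:
  2·area = 24  (B↔C swapped to make it positive)
  edge (4, 12)→(0, 2): d=(-4,-10) top-left  bias=+0
  edge (0, 2)→(8, 16): d=(8,14) right/bottom  bias=-1
  edge (8, 16)→(4, 12): d=(-4,-4) top-left  bias=+0
    (0,4)@(1, 9): e=[-18,42,0] → .  [on edge]
    (1,4)@(3, 9): e=[2,14,8] → X
    (2,4)@(5, 9): e=[22,-14,16] → .
    (1,5)@(3, 11): e=[-6,30,0] → .  [on edge]
    (2,5)@(5, 11): e=[14,2,8] → X
    (3,5)@(7, 11): e=[34,-26,16] → .
    (2,6)@(5, 13): e=[6,18,0] → X  [on edge]
    (3,6)@(7, 13): e=[26,-10,8] → .
    (2,7)@(5, 15): e=[-2,34,-8] → .
    (3,7)@(7, 15): e=[18,6,0] → X  [on edge]
    (4,7)@(9, 15): e=[38,-22,8] → .
    (3,8)@(7, 17): e=[10,22,-8] → .
    (4,8)@(9, 17): e=[30,-6,0] → .  [on edge]
    (5,9)@(11, 19): e=[42,-18,0] → .  [on edge]
  covered (4 px):
    . . . . . .
    . . . . . .
    . . . . . .
    . . . . . .
    . X . . . .
    . . X . . .
    . . X . . .
    . . . X . .
    . . . . . .
    . . . . . .
    . . . . . .
T1:
  2·area = 36
  edge (4, 4)→(12, 14): d=(8,10) right/bottom  bias=-1
  edge (12, 14)→(10, 16): d=(-2,2) right/bottom  bias=-1
  edge (10, 16)→(4, 4): d=(-6,-12) top-left  bias=+0
    (3,4)@(7, 9): e=[10,20,6] → X
    (4,4)@(9, 9): e=[-10,16,30] → .
    (3,5)@(7, 11): e=[26,16,-6] → .
    (4,5)@(9, 11): e=[6,12,18] → X
    (5,5)@(11, 11): e=[-14,8,42] → .
    (4,6)@(9, 13): e=[22,8,6] → X
    (5,6)@(11, 13): e=[2,4,30] → X
    (4,7)@(9, 15): e=[38,4,-6] → .
    (5,7)@(11, 15): e=[18,0,18] → .  [on edge]
    (4,8)@(9, 17): e=[54,0,-18] → .  [on edge]
    (3,9)@(7, 19): e=[90,0,-54] → .  [on edge]
    (2,10)@(5, 21): e=[126,0,-90] → .  [on edge]
  covered (4 px):
    . . . . . .
    . . . . . .
    . . . . . .
    . . . . . .
    . . . X . .
    . . . . X .
    . . . . X X
    . . . . . .
    . . . . . .
    . . . . . .
    . . . . . .
T2:
  2·area = 115  (B↔C swapped to make it positive)
  edge (11, 20)→(2, 0): d=(-9,-20) top-left  bias=+0
  edge (2, 0)→(10, 5): d=(8,5) right/bottom  bias=-1
  edge (10, 5)→(11, 20): d=(1,15) right/bottom  bias=-1
    (1,0)@(3, 1): e=[11,3,101] → X
    (2,0)@(5, 1): e=[51,-7,71] → .
    (1,1)@(3, 3): e=[-7,19,103] → .
    (2,1)@(5, 3): e=[33,9,73] → X
    (3,1)@(7, 3): e=[73,-1,43] → .
    (2,2)@(5, 5): e=[15,25,75] → X
    (3,2)@(7, 5): e=[55,15,45] → X
    (4,2)@(9, 5): e=[95,5,15] → X
    (5,2)@(11, 5): e=[135,-5,-15] → .
    (2,3)@(5, 7): e=[-3,41,77] → .
    (3,3)@(7, 7): e=[37,31,47] → X
    (5,3)@(11, 7): e=[117,11,-13] → .
  covered (13 px):
    . X . . . .
    . . X . . .
    . . X X X .
    . . . X X .
    . . . X X .
    . . . X X .
    . . . . X .
    . . . . X .
    . . . . . .
    . . . . . .
    . . . . . .
T3:
  2·area = 40
  edge (4, 10)→(6, 6): d=(2,-4) top-left  bias=+0
  edge (6, 6)→(10, 18): d=(4,12) right/bottom  bias=-1
  edge (10, 18)→(4, 10): d=(-6,-8) top-left  bias=+0
    (2,1)@(5, 3): e=[-10,0,50] → .  [on edge]
    (2,4)@(5, 9): e=[2,24,14] → X
    (3,4)@(7, 9): e=[10,0,30] → .  [on edge]
    (2,5)@(5, 11): e=[6,32,2] → X
    (3,5)@(7, 11): e=[14,8,18] → X
    (4,5)@(9, 11): e=[22,-16,34] → .
    (2,6)@(5, 13): e=[10,40,-10] → .
    (3,6)@(7, 13): e=[18,16,6] → X
    (4,6)@(9, 13): e=[26,-8,22] → .
    (3,7)@(7, 15): e=[22,24,-6] → .
    (4,7)@(9, 15): e=[30,0,10] → .  [on edge]
    (5,10)@(11, 21): e=[50,0,-10] → .  [on edge]
  covered (4 px):
    . . . . . .
    . . . . . .
    . . . . . .
    . . . . . .
    . . X . . .
    . . X X . .
    . . . X . .
    . . . . . .
    . . . . . .
    . . . . . .
    . . . . . .
T4:
  2·area = 12
  edge (4, 14)→(6, 7): d=(2,-7) top-left  bias=+0
  edge (6, 7)→(8, 6): d=(2,-1) top-left  bias=+0
  edge (8, 6)→(4, 14): d=(-4,8) right/bottom  bias=-1
    (3,3)@(7, 7): e=[7,1,4] → X
    (4,3)@(9, 7): e=[21,3,-12] → .
    (3,4)@(7, 9): e=[11,5,-4] → .
    (2,5)@(5, 11): e=[1,7,4] → X
    (3,5)@(7, 11): e=[15,9,-12] → .
    (2,6)@(5, 13): e=[5,11,-4] → .
  covered (2 px):
    . . . . . .
    . . . . . .
    . . . . . .
    . . . X . .
    . . . . . .
    . . X . . .
    . . . . . .
    . . . . . .
    . . . . . .
    . . . . . .
    . . . . . .

Final: [1,4,7]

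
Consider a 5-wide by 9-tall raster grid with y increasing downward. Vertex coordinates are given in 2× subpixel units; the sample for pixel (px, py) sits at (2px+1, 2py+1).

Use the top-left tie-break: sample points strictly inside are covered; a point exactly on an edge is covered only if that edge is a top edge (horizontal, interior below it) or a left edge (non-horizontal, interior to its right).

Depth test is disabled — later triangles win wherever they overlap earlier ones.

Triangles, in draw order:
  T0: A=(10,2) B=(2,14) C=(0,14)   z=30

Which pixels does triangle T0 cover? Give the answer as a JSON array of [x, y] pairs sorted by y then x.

T0:
  2·area = 24
  edge (10, 2)→(2, 14): d=(-8,12) right/bottom  bias=-1
  edge (2, 14)→(0, 14): d=(-2,0) right/bottom  bias=-1
  edge (0, 14)→(10, 2): d=(10,-12) top-left  bias=+0
    (2,4)@(5, 9): e=[4,10,10] → █
    (3,4)@(7, 9): e=[-20,10,34] → ·
    (1,5)@(3, 11): e=[12,6,6] → █
    (2,5)@(5, 11): e=[-12,6,30] → ·
    (0,6)@(1, 13): e=[20,2,2] → █
    (1,6)@(3, 13): e=[-4,2,26] → ·
    (0,7)@(1, 15): e=[4,-2,22] → ·
  covered (3 px):
    · · · · ·
    · · · · ·
    · · · · ·
    · · · · ·
    · · █ · ·
    · █ · · ·
    █ · · · ·
    · · · · ·
    · · · · ·

Final: [[2,4],[1,5],[0,6]]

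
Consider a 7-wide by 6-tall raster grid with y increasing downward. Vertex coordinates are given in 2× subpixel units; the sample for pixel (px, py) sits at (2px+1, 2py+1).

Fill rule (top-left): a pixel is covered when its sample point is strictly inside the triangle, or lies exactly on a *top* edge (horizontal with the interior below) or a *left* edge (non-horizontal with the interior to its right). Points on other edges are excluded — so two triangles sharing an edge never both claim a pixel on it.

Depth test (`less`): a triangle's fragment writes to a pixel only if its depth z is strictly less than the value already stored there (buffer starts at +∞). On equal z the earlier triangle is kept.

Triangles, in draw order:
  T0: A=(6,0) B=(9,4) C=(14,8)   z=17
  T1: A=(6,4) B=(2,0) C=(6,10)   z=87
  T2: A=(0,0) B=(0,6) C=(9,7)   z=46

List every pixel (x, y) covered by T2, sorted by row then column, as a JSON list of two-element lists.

T0:
  2·area = 8  (B↔C swapped to make it positive)
  edge (6, 0)→(14, 8): d=(8,8) right/bottom  bias=-1
  edge (14, 8)→(9, 4): d=(-5,-4) top-left  bias=+0
  edge (9, 4)→(6, 0): d=(-3,-4) top-left  bias=+0
    (3,0)@(7, 1): e=[0,7,1] → ·  [on edge]
    (4,1)@(9, 3): e=[0,5,3] → ·  [on edge]
    (5,2)@(11, 5): e=[0,3,5] → ·  [on edge]
    (6,3)@(13, 7): e=[0,1,7] → ·  [on edge]
  covered (0 px):
    · · · · · · ·
    · · · · · · ·
    · · · · · · ·
    · · · · · · ·
    · · · · · · ·
    · · · · · · ·
T1:
  2·area = 24  (B↔C swapped to make it positive)
  edge (6, 4)→(6, 10): d=(0,6) right/bottom  bias=-1
  edge (6, 10)→(2, 0): d=(-4,-10) top-left  bias=+0
  edge (2, 0)→(6, 4): d=(4,4) right/bottom  bias=-1
    (1,0)@(3, 1): e=[18,6,0] → ·  [on edge]
    (2,1)@(5, 3): e=[6,18,0] → ·  [on edge]
    (2,2)@(5, 5): e=[6,10,8] → #
    (3,2)@(7, 5): e=[-6,30,0] → ·  [on edge]
    (2,3)@(5, 7): e=[6,2,16] → #
    (3,3)@(7, 7): e=[-6,22,8] → ·
    (4,3)@(9, 7): e=[-18,42,0] → ·  [on edge]
    (2,4)@(5, 9): e=[6,-6,24] → ·
    (5,4)@(11, 9): e=[-30,54,0] → ·  [on edge]
    (6,5)@(13, 11): e=[-42,66,0] → ·  [on edge]
  covered (2 px):
    · · · · · · ·
    · · · · · · ·
    · · # · · · ·
    · · # · · · ·
    · · · · · · ·
    · · · · · · ·
T2:
  2·area = 54  (B↔C swapped to make it positive)
  edge (0, 0)→(9, 7): d=(9,7) right/bottom  bias=-1
  edge (9, 7)→(0, 6): d=(-9,-1) top-left  bias=+0
  edge (0, 6)→(0, 0): d=(0,-6) top-left  bias=+0
    (0,0)@(1, 1): e=[2,46,6] → #
    (1,0)@(3, 1): e=[-12,48,18] → ·
    (0,1)@(1, 3): e=[20,28,6] → #
    (1,1)@(3, 3): e=[6,30,18] → #
    (2,1)@(5, 3): e=[-8,32,30] → ·
    (0,2)@(1, 5): e=[38,10,6] → #
    (2,2)@(5, 5): e=[10,14,30] → #
    (3,2)@(7, 5): e=[-4,16,42] → ·
    (0,3)@(1, 7): e=[56,-8,6] → ·
    (1,3)@(3, 7): e=[42,-6,18] → ·
    (2,3)@(5, 7): e=[28,-4,30] → ·
    (4,3)@(9, 7): e=[0,0,54] → ·  [on edge]
  covered (6 px):
    # · · · · · ·
    # # · · · · ·
    # # # · · · ·
    · · · · · · ·
    · · · · · · ·
    · · · · · · ·

Result: [[0,0],[0,1],[1,1],[0,2],[1,2],[2,2]]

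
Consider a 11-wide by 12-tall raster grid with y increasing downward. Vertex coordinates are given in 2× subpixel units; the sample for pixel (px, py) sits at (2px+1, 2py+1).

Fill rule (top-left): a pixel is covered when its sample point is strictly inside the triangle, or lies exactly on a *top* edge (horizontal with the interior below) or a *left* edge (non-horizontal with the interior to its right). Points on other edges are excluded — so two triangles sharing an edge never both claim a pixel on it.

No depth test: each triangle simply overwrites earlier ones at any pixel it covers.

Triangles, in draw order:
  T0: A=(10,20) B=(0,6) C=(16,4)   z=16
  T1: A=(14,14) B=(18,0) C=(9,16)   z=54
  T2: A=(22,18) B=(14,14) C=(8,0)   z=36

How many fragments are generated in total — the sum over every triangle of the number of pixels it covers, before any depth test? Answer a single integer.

T0:
  2·area = 244
  edge (10, 20)→(0, 6): d=(-10,-14) top-left  bias=+0
  edge (0, 6)→(16, 4): d=(16,-2) top-left  bias=+0
  edge (16, 4)→(10, 20): d=(-6,16) right/bottom  bias=-1
    (4,2)@(9, 5): e=[136,2,106] → █
    (5,2)@(11, 5): e=[164,6,74] → █
    (6,2)@(13, 5): e=[192,10,42] → █
    (7,2)@(15, 5): e=[220,14,10] → █
    (8,2)@(17, 5): e=[248,18,-22] → ·
    (0,3)@(1, 7): e=[4,18,222] → █
    (1,3)@(3, 7): e=[32,22,190] → █
    (2,3)@(5, 7): e=[60,26,158] → █
    (3,3)@(7, 7): e=[88,30,126] → █
    (7,3)@(15, 7): e=[200,46,-2] → ·
    (0,4)@(1, 9): e=[-16,50,210] → ·
    (1,4)@(3, 9): e=[12,54,178] → █
    (2,6)@(5, 13): e=[0,122,122] → █  [on edge]
  covered (31 px):
    · · · · · · · · · · ·
    · · · · · · · · · · ·
    · · · · █ █ █ █ · · ·
    █ █ █ █ █ █ █ · · · ·
    · █ █ █ █ █ █ · · · ·
    · · █ █ █ █ █ · · · ·
    · · █ █ █ █ · · · · ·
    · · · █ █ █ · · · · ·
    · · · · █ █ · · · · ·
    · · · · · · · · · · ·
    · · · · · · · · · · ·
    · · · · · · · · · · ·
T1:
  2·area = 62  (B↔C swapped to make it positive)
  edge (14, 14)→(9, 16): d=(-5,2) right/bottom  bias=-1
  edge (9, 16)→(18, 0): d=(9,-16) top-left  bias=+0
  edge (18, 0)→(14, 14): d=(-4,14) right/bottom  bias=-1
    (8,1)@(17, 3): e=[49,11,2] → █
    (9,1)@(19, 3): e=[45,43,-26] → ·
    (8,2)@(17, 5): e=[39,29,-6] → ·
    (7,3)@(15, 7): e=[33,15,14] → █
    (8,3)@(17, 7): e=[29,47,-14] → ·
    (6,4)@(13, 9): e=[27,1,34] → █
    (8,4)@(17, 9): e=[19,65,-22] → ·
    (6,5)@(13, 11): e=[17,19,26] → █
    (7,5)@(15, 11): e=[13,51,-2] → ·
    (5,6)@(11, 13): e=[11,5,46] → █
    (7,6)@(15, 13): e=[3,69,-10] → ·
    (5,7)@(11, 15): e=[1,23,38] → █
  covered (8 px):
    · · · · · · · · · · ·
    · · · · · · · · █ · ·
    · · · · · · · · · · ·
    · · · · · · · █ · · ·
    · · · · · · █ █ · · ·
    · · · · · · █ · · · ·
    · · · · · █ █ · · · ·
    · · · · · █ · · · · ·
    · · · · · · · · · · ·
    · · · · · · · · · · ·
    · · · · · · · · · · ·
    · · · · · · · · · · ·
T2:
  2·area = 88
  edge (22, 18)→(14, 14): d=(-8,-4) top-left  bias=+0
  edge (14, 14)→(8, 0): d=(-6,-14) top-left  bias=+0
  edge (8, 0)→(22, 18): d=(14,18) right/bottom  bias=-1
    (5,2)@(11, 5): e=[60,12,16] → █
    (6,2)@(13, 5): e=[68,40,-20] → ·
    (5,3)@(11, 7): e=[44,0,44] → █  [on edge]
    (6,3)@(13, 7): e=[52,28,8] → █
    (7,3)@(15, 7): e=[60,56,-28] → ·
    (5,4)@(11, 9): e=[28,-12,72] → ·
    (6,4)@(13, 9): e=[36,16,36] → █
    (7,4)@(15, 9): e=[44,44,0] → ·  [on edge]
    (6,5)@(13, 11): e=[20,4,64] → █
    (7,5)@(15, 11): e=[28,32,28] → █
    (8,5)@(17, 11): e=[36,60,-8] → ·
    (6,6)@(13, 13): e=[4,-8,92] → ·
    (8,10)@(17, 21): e=[-44,0,132] → ·  [on edge]
  covered (11 px):
    · · · · · · · · · · ·
    · · · · · · · · · · ·
    · · · · · █ · · · · ·
    · · · · · █ █ · · · ·
    · · · · · · █ · · · ·
    · · · · · · █ █ · · ·
    · · · · · · · █ █ · ·
    · · · · · · · · █ █ ·
    · · · · · · · · · · █
    · · · · · · · · · · ·
    · · · · · · · · · · ·
    · · · · · · · · · · ·

Final: 50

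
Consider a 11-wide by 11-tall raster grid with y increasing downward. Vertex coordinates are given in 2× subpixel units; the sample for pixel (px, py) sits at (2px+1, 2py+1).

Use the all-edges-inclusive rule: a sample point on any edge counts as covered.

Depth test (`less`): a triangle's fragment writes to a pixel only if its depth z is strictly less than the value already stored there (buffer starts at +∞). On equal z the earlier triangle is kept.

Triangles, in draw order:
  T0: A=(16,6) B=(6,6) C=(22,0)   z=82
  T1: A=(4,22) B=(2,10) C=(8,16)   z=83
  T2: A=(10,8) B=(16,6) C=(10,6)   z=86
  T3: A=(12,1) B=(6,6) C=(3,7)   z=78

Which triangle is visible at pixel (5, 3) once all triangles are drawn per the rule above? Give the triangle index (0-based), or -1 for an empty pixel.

T0:
  2·area = 60
  edge (16, 6)→(6, 6): d=(-10,0) inclusive
  edge (6, 6)→(22, 0): d=(16,-6) inclusive
  edge (22, 0)→(16, 6): d=(-6,6) inclusive
    (10,0)@(21, 1): e=[50,10,0] → █  [on edge]
    (7,1)@(15, 3): e=[30,6,24] → █
    (8,1)@(17, 3): e=[30,18,12] → █
    (9,1)@(19, 3): e=[30,30,0] → █  [on edge]
    (10,1)@(21, 3): e=[30,42,-12] → ·
    (4,2)@(9, 5): e=[10,2,48] → █
    (5,2)@(11, 5): e=[10,14,36] → █
    (6,2)@(13, 5): e=[10,26,24] → █
    (8,2)@(17, 5): e=[10,50,0] → █  [on edge]
    (9,2)@(19, 5): e=[10,62,-12] → ·
    (4,3)@(9, 7): e=[-10,34,36] → ·
    (5,3)@(11, 7): e=[-10,46,24] → ·
    (7,3)@(15, 7): e=[-10,70,0] → ·  [on edge]
    (6,4)@(13, 9): e=[-30,90,0] → ·  [on edge]
    (5,5)@(11, 11): e=[-50,110,0] → ·  [on edge]
    (4,6)@(9, 13): e=[-70,130,0] → ·  [on edge]
    (3,7)@(7, 15): e=[-90,150,0] → ·  [on edge]
    (2,8)@(5, 17): e=[-110,170,0] → ·  [on edge]
    (1,9)@(3, 19): e=[-130,190,0] → ·  [on edge]
    (0,10)@(1, 21): e=[-150,210,0] → ·  [on edge]
  covered (9 px):
    · · · · · · · · · · █
    · · · · · · · █ █ █ ·
    · · · · █ █ █ █ █ · ·
    · · · · · · · · · · ·
    · · · · · · · · · · ·
    · · · · · · · · · · ·
    · · · · · · · · · · ·
    · · · · · · · · · · ·
    · · · · · · · · · · ·
    · · · · · · · · · · ·
    · · · · · · · · · · ·
T1:
  2·area = 60
  edge (4, 22)→(2, 10): d=(-2,-12) inclusive
  edge (2, 10)→(8, 16): d=(6,6) inclusive
  edge (8, 16)→(4, 22): d=(-4,6) inclusive
    (0,4)@(1, 9): e=[-10,0,70] → ·  [on edge]
    (1,5)@(3, 11): e=[10,0,50] → █  [on edge]
    (2,5)@(5, 11): e=[34,-12,38] → ·
    (1,6)@(3, 13): e=[6,12,42] → █
    (2,6)@(5, 13): e=[30,0,30] → █  [on edge]
    (3,6)@(7, 13): e=[54,-12,18] → ·
    (1,7)@(3, 15): e=[2,24,34] → █
    (3,7)@(7, 15): e=[50,0,10] → █  [on edge]
    (4,7)@(9, 15): e=[74,-12,-2] → ·
    (1,8)@(3, 17): e=[-2,36,26] → ·
    (2,8)@(5, 17): e=[22,24,14] → █
    (4,8)@(9, 17): e=[70,0,-10] → ·  [on edge]
    (5,9)@(11, 19): e=[90,0,-30] → ·  [on edge]
    (6,10)@(13, 21): e=[110,0,-50] → ·  [on edge]
  covered (9 px):
    · · · · · · · · · · ·
    · · · · · · · · · · ·
    · · · · · · · · · · ·
    · · · · · · · · · · ·
    · · · · · · · · · · ·
    · █ · · · · · · · · ·
    · █ █ · · · · · · · ·
    · █ █ █ · · · · · · ·
    · · █ █ · · · · · · ·
    · · █ · · · · · · · ·
    · · · · · · · · · · ·
T2:
  2·area = 12  (B↔C swapped to make it positive)
  edge (10, 8)→(10, 6): d=(0,-2) inclusive
  edge (10, 6)→(16, 6): d=(6,0) inclusive
  edge (16, 6)→(10, 8): d=(-6,2) inclusive
    (9,2)@(19, 5): e=[18,-6,0] → ·  [on edge]
    (5,3)@(11, 7): e=[2,6,4] → █
    (6,3)@(13, 7): e=[6,6,0] → █  [on edge]
    (7,3)@(15, 7): e=[10,6,-4] → ·
    (3,4)@(7, 9): e=[-6,18,0] → ·  [on edge]
    (5,4)@(11, 9): e=[2,18,-8] → ·
    (6,4)@(13, 9): e=[6,18,-12] → ·
    (0,5)@(1, 11): e=[-18,30,0] → ·  [on edge]
  covered (2 px):
    · · · · · · · · · · ·
    · · · · · · · · · · ·
    · · · · · · · · · · ·
    · · · · · █ █ · · · ·
    · · · · · · · · · · ·
    · · · · · · · · · · ·
    · · · · · · · · · · ·
    · · · · · · · · · · ·
    · · · · · · · · · · ·
    · · · · · · · · · · ·
    · · · · · · · · · · ·
T3:
  2·area = 9
  edge (12, 1)→(6, 6): d=(-6,5) inclusive
  edge (6, 6)→(3, 7): d=(-3,1) inclusive
  edge (3, 7)→(12, 1): d=(9,-6) inclusive
    (10,0)@(21, 1): e=[-45,0,54] → ·  [on edge]
    (4,1)@(9, 3): e=[3,6,0] → █  [on edge]
    (5,1)@(11, 3): e=[-7,4,12] → ·
    (7,1)@(15, 3): e=[-27,0,36] → ·  [on edge]
    (3,2)@(7, 5): e=[1,2,6] → █
    (4,2)@(9, 5): e=[-9,0,18] → ·  [on edge]
    (1,3)@(3, 7): e=[9,0,0] → █  [on edge]
    (2,3)@(5, 7): e=[-1,-2,12] → ·
    (3,3)@(7, 7): e=[-11,-4,24] → ·
    (1,4)@(3, 9): e=[-3,-6,18] → ·
  covered (3 px):
    · · · · · · · · · · ·
    · · · · █ · · · · · ·
    · · · █ · · · · · · ·
    · █ · · · · · · · · ·
    · · · · · · · · · · ·
    · · · · · · · · · · ·
    · · · · · · · · · · ·
    · · · · · · · · · · ·
    · · · · · · · · · · ·
    · · · · · · · · · · ·
    · · · · · · · · · · ·

Z-buffer (winner per pixel, '.' = empty):
  . . . . . . . . . . 0
  . . . . 3 . . 0 0 0 .
  . . . 3 0 0 0 0 0 . .
  . 3 . . . 2 2 . . . .
  . . . . . . . . . . .
  . 1 . . . . . . . . .
  . 1 1 . . . . . . . .
  . 1 1 1 . . . . . . .
  . . 1 1 . . . . . . .
  . . 1 . . . . . . . .
  . . . . . . . . . . .

Result: 2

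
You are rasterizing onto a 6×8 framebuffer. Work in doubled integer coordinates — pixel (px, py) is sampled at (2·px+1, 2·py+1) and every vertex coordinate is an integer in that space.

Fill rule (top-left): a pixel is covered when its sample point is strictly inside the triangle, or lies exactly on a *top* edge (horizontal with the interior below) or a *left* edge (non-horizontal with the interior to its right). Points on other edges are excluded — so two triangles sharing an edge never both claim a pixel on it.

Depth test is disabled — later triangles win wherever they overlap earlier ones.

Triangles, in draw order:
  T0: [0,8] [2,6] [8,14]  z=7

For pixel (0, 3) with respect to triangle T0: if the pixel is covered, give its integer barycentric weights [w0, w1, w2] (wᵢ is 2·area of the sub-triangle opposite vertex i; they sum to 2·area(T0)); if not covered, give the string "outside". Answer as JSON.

T0:
  2·area = 28
  edge (0, 8)→(2, 6): d=(2,-2) top-left  bias=+0
  edge (2, 6)→(8, 14): d=(6,8) right/bottom  bias=-1
  edge (8, 14)→(0, 8): d=(-8,-6) top-left  bias=+0
    (3,0)@(7, 1): e=[0,-70,98] → .  [on edge]
    (2,1)@(5, 3): e=[0,-42,70] → .  [on edge]
    (1,2)@(3, 5): e=[0,-14,42] → .  [on edge]
    (0,3)@(1, 7): e=[0,14,14] → X  [on edge]
    (1,3)@(3, 7): e=[4,-2,26] → .
    (0,4)@(1, 9): e=[4,26,-2] → .
    (1,4)@(3, 9): e=[8,10,10] → X
    (2,4)@(5, 9): e=[12,-6,22] → .
    (1,5)@(3, 11): e=[12,22,-6] → .
    (2,5)@(5, 11): e=[16,6,6] → X
    (3,5)@(7, 11): e=[20,-10,18] → .
    (2,6)@(5, 13): e=[20,18,-10] → .
  covered (4 px):
    . . . . . .
    . . . . . .
    . . . . . .
    X . . . . .
    . X . . . .
    . . X . . .
    . . . X . .
    . . . . . .

Answer: [14,14,0]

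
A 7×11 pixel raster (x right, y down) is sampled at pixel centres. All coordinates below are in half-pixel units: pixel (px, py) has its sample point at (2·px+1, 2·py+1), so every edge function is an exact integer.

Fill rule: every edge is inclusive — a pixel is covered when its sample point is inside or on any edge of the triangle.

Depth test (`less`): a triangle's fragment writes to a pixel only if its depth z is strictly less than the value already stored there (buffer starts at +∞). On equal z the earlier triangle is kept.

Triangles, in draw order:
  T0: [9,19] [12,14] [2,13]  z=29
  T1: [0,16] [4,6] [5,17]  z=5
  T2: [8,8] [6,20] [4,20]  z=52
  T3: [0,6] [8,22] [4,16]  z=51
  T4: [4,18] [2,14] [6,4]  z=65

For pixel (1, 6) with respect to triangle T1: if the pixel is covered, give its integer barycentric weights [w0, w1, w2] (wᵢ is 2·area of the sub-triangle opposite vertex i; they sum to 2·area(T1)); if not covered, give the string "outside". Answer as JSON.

T0:
  2·area = 53  (B↔C swapped to make it positive)
  edge (9, 19)→(2, 13): d=(-7,-6) inclusive
  edge (2, 13)→(12, 14): d=(10,1) inclusive
  edge (12, 14)→(9, 19): d=(-3,5) inclusive
    (2,7)@(5, 15): e=[4,17,32] → X
    (3,7)@(7, 15): e=[16,15,22] → X
    (4,7)@(9, 15): e=[28,13,12] → X
    (5,7)@(11, 15): e=[40,11,2] → X
    (6,7)@(13, 15): e=[52,9,-8] → .
    (2,8)@(5, 17): e=[-10,37,26] → .
    (3,8)@(7, 17): e=[2,35,16] → X
    (5,8)@(11, 17): e=[26,31,-4] → .
    (3,9)@(7, 19): e=[-12,55,10] → .
    (4,9)@(9, 19): e=[0,53,0] → X  [on edge]
    (5,9)@(11, 19): e=[12,51,-10] → .
    (4,10)@(9, 21): e=[-14,73,-6] → .
  covered (7 px):
    . . . . . . .
    . . . . . . .
    . . . . . . .
    . . . . . . .
    . . . . . . .
    . . . . . . .
    . . . . . . .
    . . X X X X .
    . . . X X . .
    . . . . X . .
    . . . . . . .
T1:
  2·area = 54
  edge (0, 16)→(4, 6): d=(4,-10) inclusive
  edge (4, 6)→(5, 17): d=(1,11) inclusive
  edge (5, 17)→(0, 16): d=(-5,-1) inclusive
    (1,4)@(3, 9): e=[2,14,38] → X
    (2,4)@(5, 9): e=[22,-8,40] → .
    (1,5)@(3, 11): e=[10,16,28] → X
    (2,5)@(5, 11): e=[30,-6,30] → .
    (1,6)@(3, 13): e=[18,18,18] → X
    (2,6)@(5, 13): e=[38,-4,20] → .
    (0,7)@(1, 15): e=[6,42,6] → X
    (2,7)@(5, 15): e=[46,-2,10] → .
    (0,8)@(1, 17): e=[14,44,-4] → .
    (1,8)@(3, 17): e=[34,22,-2] → .
    (2,8)@(5, 17): e=[54,0,0] → X  [on edge]
    (3,8)@(7, 17): e=[74,-22,2] → .
  covered (6 px):
    . . . . . . .
    . . . . . . .
    . . . . . . .
    . . . . . . .
    . X . . . . .
    . X . . . . .
    . X . . . . .
    X X . . . . .
    . . X . . . .
    . . . . . . .
    . . . . . . .
T2:
  2·area = 24
  edge (8, 8)→(6, 20): d=(-2,12) inclusive
  edge (6, 20)→(4, 20): d=(-2,0) inclusive
  edge (4, 20)→(8, 8): d=(4,-12) inclusive
    (4,2)@(9, 5): e=[-6,30,0] → .  [on edge]
    (3,5)@(7, 11): e=[6,18,0] → X  [on edge]
    (4,5)@(9, 11): e=[-18,18,24] → .
    (3,6)@(7, 13): e=[2,14,8] → X
    (4,6)@(9, 13): e=[-22,14,32] → .
    (3,7)@(7, 15): e=[-2,10,16] → .
    (2,8)@(5, 17): e=[18,6,0] → X  [on edge]
    (3,8)@(7, 17): e=[-6,6,24] → .
    (2,9)@(5, 19): e=[14,2,8] → X
    (3,9)@(7, 19): e=[-10,2,32] → .
    (2,10)@(5, 21): e=[10,-2,16] → .
  covered (4 px):
    . . . . . . .
    . . . . . . .
    . . . . . . .
    . . . . . . .
    . . . . . . .
    . . . X . . .
    . . . X . . .
    . . . . . . .
    . . X . . . .
    . . X . . . .
    . . . . . . .
T3:
  2·area = 16
  edge (0, 6)→(8, 22): d=(8,16) inclusive
  edge (8, 22)→(4, 16): d=(-4,-6) inclusive
  edge (4, 16)→(0, 6): d=(-4,-10) inclusive
    (1,6)@(3, 13): e=[8,6,2] → X
    (2,6)@(5, 13): e=[-24,18,22] → .
    (1,7)@(3, 15): e=[24,-2,-6] → .
    (2,8)@(5, 17): e=[8,2,6] → X
    (3,8)@(7, 17): e=[-24,14,26] → .
    (2,9)@(5, 19): e=[24,-6,-2] → .
  covered (2 px):
    . . . . . . .
    . . . . . . .
    . . . . . . .
    . . . . . . .
    . . . . . . .
    . . . . . . .
    . X . . . . .
    . . . . . . .
    . . X . . . .
    . . . . . . .
    . . . . . . .
T4:
  2·area = 36
  edge (4, 18)→(2, 14): d=(-2,-4) inclusive
  edge (2, 14)→(6, 4): d=(4,-10) inclusive
  edge (6, 4)→(4, 18): d=(-2,14) inclusive
    (2,3)@(5, 7): e=[26,2,8] → X
    (3,3)@(7, 7): e=[34,22,-20] → .
    (2,4)@(5, 9): e=[22,10,4] → X
    (3,4)@(7, 9): e=[30,30,-24] → .
    (2,5)@(5, 11): e=[18,18,0] → X  [on edge]
    (3,5)@(7, 11): e=[26,38,-28] → .
    (1,6)@(3, 13): e=[6,6,24] → X
    (2,6)@(5, 13): e=[14,26,-4] → .
    (1,7)@(3, 15): e=[2,14,20] → X
    (2,7)@(5, 15): e=[10,34,-8] → .
    (1,8)@(3, 17): e=[-2,22,16] → .
  covered (5 px):
    . . . . . . .
    . . . . . . .
    . . . . . . .
    . . X . . . .
    . . X . . . .
    . . X . . . .
    . X . . . . .
    . X . . . . .
    . . . . . . .
    . . . . . . .
    . . . . . . .

Result: [18,18,18]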